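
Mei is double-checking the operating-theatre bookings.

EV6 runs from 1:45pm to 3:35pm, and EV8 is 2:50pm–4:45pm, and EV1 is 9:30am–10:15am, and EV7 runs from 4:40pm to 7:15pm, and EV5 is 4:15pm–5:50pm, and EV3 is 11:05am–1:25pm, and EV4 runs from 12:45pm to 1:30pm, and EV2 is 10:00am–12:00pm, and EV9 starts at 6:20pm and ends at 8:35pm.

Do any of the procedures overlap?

Yes

Sorted by start: EV1, EV2, EV3, EV4, EV6, EV8, EV5, EV7, EV9.
EV2 starts before EV1 ends → EV1 and EV2 overlap.
That's a conflict, so the schedule is not conflict-free.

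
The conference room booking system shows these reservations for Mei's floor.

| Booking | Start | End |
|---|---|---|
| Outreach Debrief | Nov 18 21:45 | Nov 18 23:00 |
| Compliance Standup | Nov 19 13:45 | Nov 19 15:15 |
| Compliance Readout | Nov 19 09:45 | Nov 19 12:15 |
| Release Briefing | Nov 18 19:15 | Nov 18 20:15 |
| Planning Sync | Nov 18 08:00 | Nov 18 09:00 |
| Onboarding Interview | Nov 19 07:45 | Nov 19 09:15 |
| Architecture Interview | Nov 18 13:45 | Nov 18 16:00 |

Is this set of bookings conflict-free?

Sorted by start: Planning Sync, Architecture Interview, Release Briefing, Outreach Debrief, Onboarding Interview, Compliance Readout, Compliance Standup.
Architecture Interview starts after Planning Sync ends, so Planning Sync has no further overlaps.
Release Briefing starts after Architecture Interview ends, so Architecture Interview has no further overlaps.
Outreach Debrief starts after Release Briefing ends, so Release Briefing has no further overlaps.
Onboarding Interview starts after Outreach Debrief ends, so Outreach Debrief has no further overlaps.
Compliance Readout starts after Onboarding Interview ends, so Onboarding Interview has no further overlaps.
Compliance Standup starts after Compliance Readout ends.
Every pair is clear; the schedule has no overlaps.

Yes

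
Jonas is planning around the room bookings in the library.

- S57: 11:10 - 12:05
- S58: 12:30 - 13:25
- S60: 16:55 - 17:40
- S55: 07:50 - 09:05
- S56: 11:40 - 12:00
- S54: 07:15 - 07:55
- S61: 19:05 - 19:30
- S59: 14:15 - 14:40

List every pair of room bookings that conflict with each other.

S54 & S55, S56 & S57

Sorted by start: S54, S55, S57, S56, S58, S59, S60, S61.
S55 starts before S54 ends → S54 and S55 overlap.
S57 starts after S54 ends, so nothing later overlaps S54 either.
S57 starts after S55 ends, so nothing later overlaps S55 either.
S56 starts before S57 ends → S57 and S56 overlap.
S58 starts after S57 ends, so nothing later overlaps S57 either.
S58 starts after S56 ends, so nothing later overlaps S56 either.
S59 starts after S58 ends, so nothing later overlaps S58 either.
S60 starts after S59 ends, so nothing later overlaps S59 either.
S61 starts after S60 ends.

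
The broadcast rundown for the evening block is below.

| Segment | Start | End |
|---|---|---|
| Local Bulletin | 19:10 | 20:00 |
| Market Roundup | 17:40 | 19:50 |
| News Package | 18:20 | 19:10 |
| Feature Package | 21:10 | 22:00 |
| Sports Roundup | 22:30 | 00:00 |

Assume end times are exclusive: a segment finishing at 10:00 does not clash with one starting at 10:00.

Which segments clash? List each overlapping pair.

Sorted by start: Market Roundup, News Package, Local Bulletin, Feature Package, Sports Roundup.
News Package starts before Market Roundup ends → Market Roundup and News Package overlap.
Local Bulletin starts before Market Roundup ends → Market Roundup and Local Bulletin overlap.
Feature Package starts after Market Roundup ends, so Market Roundup has no further overlaps.
Local Bulletin starts exactly when News Package ends (back-to-back, no overlap), so News Package has no further overlaps.
Feature Package starts after Local Bulletin ends, so Local Bulletin has no further overlaps.
Sports Roundup starts after Feature Package ends.

Local Bulletin & Market Roundup, Market Roundup & News Package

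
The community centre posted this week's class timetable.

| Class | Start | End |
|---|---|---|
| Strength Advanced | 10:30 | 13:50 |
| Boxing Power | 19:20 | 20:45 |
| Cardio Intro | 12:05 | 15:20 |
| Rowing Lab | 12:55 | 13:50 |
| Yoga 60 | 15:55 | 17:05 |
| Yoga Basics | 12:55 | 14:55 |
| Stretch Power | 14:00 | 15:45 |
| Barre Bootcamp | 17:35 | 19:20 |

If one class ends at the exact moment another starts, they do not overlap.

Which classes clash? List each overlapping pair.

Sorted by start: Strength Advanced, Cardio Intro, Rowing Lab, Yoga Basics, Stretch Power, Yoga 60, Barre Bootcamp, Boxing Power.
Cardio Intro starts before Strength Advanced ends → Strength Advanced and Cardio Intro overlap.
Rowing Lab starts before Strength Advanced ends → Strength Advanced and Rowing Lab overlap.
Yoga Basics starts before Strength Advanced ends → Strength Advanced and Yoga Basics overlap.
Stretch Power starts after Strength Advanced ends; Strength Advanced is clear from here.
Rowing Lab starts before Cardio Intro ends → Cardio Intro and Rowing Lab overlap.
Yoga Basics starts before Cardio Intro ends → Cardio Intro and Yoga Basics overlap.
Stretch Power starts before Cardio Intro ends → Cardio Intro and Stretch Power overlap.
Yoga 60 starts after Cardio Intro ends; Cardio Intro is clear from here.
Yoga Basics starts before Rowing Lab ends → Rowing Lab and Yoga Basics overlap.
Stretch Power starts after Rowing Lab ends; Rowing Lab is clear from here.
Stretch Power starts before Yoga Basics ends → Yoga Basics and Stretch Power overlap.
Yoga 60 starts after Yoga Basics ends; Yoga Basics is clear from here.
Yoga 60 starts after Stretch Power ends; Stretch Power is clear from here.
Barre Bootcamp starts after Yoga 60 ends; Yoga 60 is clear from here.
Boxing Power starts exactly when Barre Bootcamp ends (back-to-back, no overlap).

Cardio Intro & Rowing Lab, Cardio Intro & Strength Advanced, Cardio Intro & Stretch Power, Cardio Intro & Yoga Basics, Rowing Lab & Strength Advanced, Rowing Lab & Yoga Basics, Strength Advanced & Yoga Basics, Stretch Power & Yoga Basics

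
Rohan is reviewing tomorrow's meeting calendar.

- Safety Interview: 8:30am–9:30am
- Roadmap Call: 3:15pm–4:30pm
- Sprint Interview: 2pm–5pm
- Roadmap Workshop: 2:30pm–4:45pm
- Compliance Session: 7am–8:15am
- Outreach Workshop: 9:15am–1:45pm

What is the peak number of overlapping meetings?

3

Sort all start/end points and keep a running count:
7am start Compliance Session → 1
8:15am end Compliance Session → 0
8:30am start Safety Interview → 1
9:15am start Outreach Workshop → 2
9:30am end Safety Interview → 1
1:45pm end Outreach Workshop → 0
2pm start Sprint Interview → 1
2:30pm start Roadmap Workshop → 2
3:15pm start Roadmap Call → 3
4:30pm end Roadmap Call → 2
4:45pm end Roadmap Workshop → 1
5pm end Sprint Interview → 0
Peak is 3, at 3:15pm (Roadmap Call, Roadmap Workshop, Sprint Interview).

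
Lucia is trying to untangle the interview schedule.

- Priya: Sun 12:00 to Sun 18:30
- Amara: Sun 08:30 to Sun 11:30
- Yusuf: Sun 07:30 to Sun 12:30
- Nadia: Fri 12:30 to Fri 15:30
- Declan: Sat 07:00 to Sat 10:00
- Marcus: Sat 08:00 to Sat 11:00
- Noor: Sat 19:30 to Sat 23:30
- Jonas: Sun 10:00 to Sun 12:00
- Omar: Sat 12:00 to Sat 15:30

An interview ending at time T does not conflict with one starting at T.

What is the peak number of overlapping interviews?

3

Sort all start/end points and keep a running count:
Fri 12:30 start Nadia → 1
Fri 15:30 end Nadia → 0
Sat 07:00 start Declan → 1
Sat 08:00 start Marcus → 2
Sat 10:00 end Declan → 1
Sat 11:00 end Marcus → 0
Sat 12:00 start Omar → 1
Sat 15:30 end Omar → 0
Sat 19:30 start Noor → 1
Sat 23:30 end Noor → 0
Sun 07:30 start Yusuf → 1
Sun 08:30 start Amara → 2
Sun 10:00 start Jonas → 3
Sun 11:30 end Amara → 2
Sun 12:00 end Jonas → 1
Sun 12:00 start Priya → 2
Sun 12:30 end Yusuf → 1
Sun 18:30 end Priya → 0
Peak is 3, at Sun 10:00 (Amara, Jonas, Yusuf).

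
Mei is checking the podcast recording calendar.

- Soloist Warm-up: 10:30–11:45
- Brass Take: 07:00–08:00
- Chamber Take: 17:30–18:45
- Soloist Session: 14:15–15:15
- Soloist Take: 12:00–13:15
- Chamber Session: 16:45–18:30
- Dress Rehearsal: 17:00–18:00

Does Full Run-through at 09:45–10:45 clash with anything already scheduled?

Yes — it overlaps Soloist Warm-up

Brass Take: ends 08:00 at or before Full Run-through starts 09:45 → clear.
Soloist Warm-up: starts 10:30 before Full Run-through ends 10:45, and ends 11:45 after Full Run-through starts 09:45 → overlap.
Soloist Take: starts 12:00 at or after Full Run-through ends 10:45 → clear.
Soloist Session: starts 14:15 at or after Full Run-through ends 10:45 → clear.
Chamber Session: starts 16:45 at or after Full Run-through ends 10:45 → clear.
Dress Rehearsal: starts 17:00 at or after Full Run-through ends 10:45 → clear.
Chamber Take: starts 17:30 at or after Full Run-through ends 10:45 → clear.
Full Run-through overlaps Soloist Warm-up.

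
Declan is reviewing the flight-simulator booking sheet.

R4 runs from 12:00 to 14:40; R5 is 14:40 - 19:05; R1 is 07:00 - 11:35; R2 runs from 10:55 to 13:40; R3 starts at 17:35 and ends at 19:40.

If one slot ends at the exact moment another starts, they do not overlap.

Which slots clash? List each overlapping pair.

Sorted by start: R1, R2, R4, R5, R3.
R2 starts before R1 ends → R1 and R2 overlap.
R4 starts after R1 ends; R1 is clear from here.
R4 starts before R2 ends → R2 and R4 overlap.
R5 starts after R2 ends; R2 is clear from here.
R5 starts exactly when R4 ends (back-to-back, no overlap); R4 is clear from here.
R3 starts before R5 ends → R5 and R3 overlap.

R1 & R2, R2 & R4, R3 & R5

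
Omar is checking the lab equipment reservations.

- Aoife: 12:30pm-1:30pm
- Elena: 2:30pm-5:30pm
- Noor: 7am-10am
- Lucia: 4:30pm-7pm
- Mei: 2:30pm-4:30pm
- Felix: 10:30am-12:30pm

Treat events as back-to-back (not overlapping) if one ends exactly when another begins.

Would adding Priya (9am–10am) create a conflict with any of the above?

Noor: starts 7am before Priya ends 10am, and ends 10am after Priya starts 9am → overlap.
Felix: starts 10:30am at or after Priya ends 10am → clear.
Aoife: starts 12:30pm at or after Priya ends 10am → clear.
Elena: starts 2:30pm at or after Priya ends 10am → clear.
Mei: starts 2:30pm at or after Priya ends 10am → clear.
Lucia: starts 4:30pm at or after Priya ends 10am → clear.
Priya overlaps Noor.

Yes — it overlaps Noor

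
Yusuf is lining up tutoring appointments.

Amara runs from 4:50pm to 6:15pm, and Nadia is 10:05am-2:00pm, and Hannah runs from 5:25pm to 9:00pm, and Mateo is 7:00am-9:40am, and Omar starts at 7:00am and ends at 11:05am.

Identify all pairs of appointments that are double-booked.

Amara & Hannah, Mateo & Omar, Nadia & Omar

Sorted by start: Mateo, Omar, Nadia, Amara, Hannah.
Omar starts before Mateo ends → Mateo and Omar overlap.
Nadia starts after Mateo ends; Mateo is clear from here.
Nadia starts before Omar ends → Omar and Nadia overlap.
Amara starts after Omar ends; Omar is clear from here.
Amara starts after Nadia ends; Nadia is clear from here.
Hannah starts before Amara ends → Amara and Hannah overlap.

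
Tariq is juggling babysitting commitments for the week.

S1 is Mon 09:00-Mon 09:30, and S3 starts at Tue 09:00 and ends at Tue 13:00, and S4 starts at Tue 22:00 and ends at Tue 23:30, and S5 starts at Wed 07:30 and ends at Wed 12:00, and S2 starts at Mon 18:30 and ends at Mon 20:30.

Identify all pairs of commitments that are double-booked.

no overlapping pairs

Sorted by start: S1, S2, S3, S4, S5.
S2 starts after S1 ends — done with S1.
S3 starts after S2 ends — done with S2.
S4 starts after S3 ends — done with S3.
S5 starts after S4 ends.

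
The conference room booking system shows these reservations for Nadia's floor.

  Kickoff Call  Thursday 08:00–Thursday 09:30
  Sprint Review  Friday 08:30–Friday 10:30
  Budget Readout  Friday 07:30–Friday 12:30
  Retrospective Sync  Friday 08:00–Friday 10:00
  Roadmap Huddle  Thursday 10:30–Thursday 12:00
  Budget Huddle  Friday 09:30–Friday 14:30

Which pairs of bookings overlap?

Budget Huddle & Budget Readout, Budget Huddle & Retrospective Sync, Budget Huddle & Sprint Review, Budget Readout & Retrospective Sync, Budget Readout & Sprint Review, Retrospective Sync & Sprint Review

Sorted by start: Kickoff Call, Roadmap Huddle, Budget Readout, Retrospective Sync, Sprint Review, Budget Huddle.
Roadmap Huddle starts after Kickoff Call ends; Kickoff Call is clear from here.
Budget Readout starts after Roadmap Huddle ends; Roadmap Huddle is clear from here.
Retrospective Sync starts before Budget Readout ends → Budget Readout and Retrospective Sync overlap.
Sprint Review starts before Budget Readout ends → Budget Readout and Sprint Review overlap.
Budget Huddle starts before Budget Readout ends → Budget Readout and Budget Huddle overlap.
Sprint Review starts before Retrospective Sync ends → Retrospective Sync and Sprint Review overlap.
Budget Huddle starts before Retrospective Sync ends → Retrospective Sync and Budget Huddle overlap.
Budget Huddle starts before Sprint Review ends → Sprint Review and Budget Huddle overlap.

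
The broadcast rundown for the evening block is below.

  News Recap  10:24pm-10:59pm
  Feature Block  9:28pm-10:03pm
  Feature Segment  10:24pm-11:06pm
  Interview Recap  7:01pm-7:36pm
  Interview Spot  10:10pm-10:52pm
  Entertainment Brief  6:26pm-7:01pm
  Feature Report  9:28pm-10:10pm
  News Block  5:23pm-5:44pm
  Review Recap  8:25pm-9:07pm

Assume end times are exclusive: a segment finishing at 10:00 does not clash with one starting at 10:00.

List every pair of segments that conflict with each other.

Two intervals overlap when each starts before the other ends.
Sorted by start: News Block, Entertainment Brief, Interview Recap, Review Recap, Feature Block, Feature Report, Interview Spot, Feature Segment, News Recap.
Entertainment Brief starts after News Block ends — done with News Block.
Interview Recap starts exactly when Entertainment Brief ends (back-to-back, no overlap) — done with Entertainment Brief.
Review Recap starts after Interview Recap ends — done with Interview Recap.
Feature Block starts after Review Recap ends — done with Review Recap.
Feature Report starts before Feature Block ends → Feature Block and Feature Report overlap.
Interview Spot starts after Feature Block ends — done with Feature Block.
Interview Spot starts exactly when Feature Report ends (back-to-back, no overlap) — done with Feature Report.
Feature Segment starts before Interview Spot ends → Interview Spot and Feature Segment overlap.
News Recap starts before Interview Spot ends → Interview Spot and News Recap overlap.
News Recap starts before Feature Segment ends → Feature Segment and News Recap overlap.

Feature Block & Feature Report, Feature Segment & Interview Spot, Feature Segment & News Recap, Interview Spot & News Recap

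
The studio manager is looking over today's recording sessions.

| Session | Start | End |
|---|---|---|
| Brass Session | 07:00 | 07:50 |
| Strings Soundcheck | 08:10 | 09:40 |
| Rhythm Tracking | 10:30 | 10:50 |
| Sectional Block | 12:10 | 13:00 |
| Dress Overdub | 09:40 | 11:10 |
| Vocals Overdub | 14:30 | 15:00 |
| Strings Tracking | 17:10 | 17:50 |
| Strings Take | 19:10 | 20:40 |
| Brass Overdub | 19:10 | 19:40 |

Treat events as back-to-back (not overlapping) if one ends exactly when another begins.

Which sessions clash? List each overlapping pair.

Sorted by start: Brass Session, Strings Soundcheck, Dress Overdub, Rhythm Tracking, Sectional Block, Vocals Overdub, Strings Tracking, Strings Take, Brass Overdub.
Strings Soundcheck starts after Brass Session ends, so nothing later overlaps Brass Session either.
Dress Overdub starts exactly when Strings Soundcheck ends (back-to-back, no overlap), so nothing later overlaps Strings Soundcheck either.
Rhythm Tracking starts before Dress Overdub ends → Dress Overdub and Rhythm Tracking overlap.
Sectional Block starts after Dress Overdub ends, so nothing later overlaps Dress Overdub either.
Sectional Block starts after Rhythm Tracking ends, so nothing later overlaps Rhythm Tracking either.
Vocals Overdub starts after Sectional Block ends, so nothing later overlaps Sectional Block either.
Strings Tracking starts after Vocals Overdub ends, so nothing later overlaps Vocals Overdub either.
Strings Take starts after Strings Tracking ends, so nothing later overlaps Strings Tracking either.
Brass Overdub starts before Strings Take ends → Strings Take and Brass Overdub overlap.

Brass Overdub & Strings Take, Dress Overdub & Rhythm Tracking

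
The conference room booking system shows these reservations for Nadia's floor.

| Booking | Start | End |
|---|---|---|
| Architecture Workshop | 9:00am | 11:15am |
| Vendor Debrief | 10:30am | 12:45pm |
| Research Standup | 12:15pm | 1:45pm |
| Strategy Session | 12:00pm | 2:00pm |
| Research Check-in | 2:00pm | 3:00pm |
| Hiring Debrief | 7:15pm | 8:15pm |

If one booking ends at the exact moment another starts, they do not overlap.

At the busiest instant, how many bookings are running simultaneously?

Sweep the timeline, counting +1 at each start and −1 at each end (ends before starts at a tie):
9:00am start Architecture Workshop → 1
10:30am start Vendor Debrief → 2
11:15am end Architecture Workshop → 1
12:00pm start Strategy Session → 2
12:15pm start Research Standup → 3
12:45pm end Vendor Debrief → 2
1:45pm end Research Standup → 1
2:00pm end Strategy Session → 0
2:00pm start Research Check-in → 1
3:00pm end Research Check-in → 0
7:15pm start Hiring Debrief → 1
8:15pm end Hiring Debrief → 0
Peak is 3, at 12:15pm (Research Standup, Strategy Session, Vendor Debrief).

3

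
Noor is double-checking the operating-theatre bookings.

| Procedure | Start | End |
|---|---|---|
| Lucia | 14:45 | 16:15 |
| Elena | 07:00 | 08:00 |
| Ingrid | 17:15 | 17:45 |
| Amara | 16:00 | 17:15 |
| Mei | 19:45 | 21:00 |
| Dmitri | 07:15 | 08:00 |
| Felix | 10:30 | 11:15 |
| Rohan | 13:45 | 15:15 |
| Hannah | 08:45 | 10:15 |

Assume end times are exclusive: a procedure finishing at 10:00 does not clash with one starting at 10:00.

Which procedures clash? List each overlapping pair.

Check each pair: they overlap iff neither finishes before the other starts.
Sorted by start: Elena, Dmitri, Hannah, Felix, Rohan, Lucia, Amara, Ingrid, Mei.
Dmitri starts before Elena ends → Elena and Dmitri overlap.
Hannah starts after Elena ends, so nothing later overlaps Elena either.
Hannah starts after Dmitri ends, so nothing later overlaps Dmitri either.
Felix starts after Hannah ends, so nothing later overlaps Hannah either.
Rohan starts after Felix ends, so nothing later overlaps Felix either.
Lucia starts before Rohan ends → Rohan and Lucia overlap.
Amara starts after Rohan ends, so nothing later overlaps Rohan either.
Amara starts before Lucia ends → Lucia and Amara overlap.
Ingrid starts after Lucia ends, so nothing later overlaps Lucia either.
Ingrid starts exactly when Amara ends (back-to-back, no overlap), so nothing later overlaps Amara either.
Mei starts after Ingrid ends.

Amara & Lucia, Dmitri & Elena, Lucia & Rohan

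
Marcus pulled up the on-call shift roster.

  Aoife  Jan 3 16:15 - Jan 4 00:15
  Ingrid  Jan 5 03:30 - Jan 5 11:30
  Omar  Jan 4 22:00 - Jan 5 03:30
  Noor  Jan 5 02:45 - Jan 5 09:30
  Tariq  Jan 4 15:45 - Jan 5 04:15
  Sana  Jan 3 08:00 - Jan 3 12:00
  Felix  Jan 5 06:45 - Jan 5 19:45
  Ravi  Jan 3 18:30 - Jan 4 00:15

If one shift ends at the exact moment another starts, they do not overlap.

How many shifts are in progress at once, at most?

Sort all start/end points and keep a running count:
Jan 3 08:00 start Sana → 1
Jan 3 12:00 end Sana → 0
Jan 3 16:15 start Aoife → 1
Jan 3 18:30 start Ravi → 2
Jan 4 00:15 end Aoife → 1
Jan 4 00:15 end Ravi → 0
Jan 4 15:45 start Tariq → 1
Jan 4 22:00 start Omar → 2
Jan 5 02:45 start Noor → 3
Jan 5 03:30 end Omar → 2
Jan 5 03:30 start Ingrid → 3
Jan 5 04:15 end Tariq → 2
Jan 5 06:45 start Felix → 3
Jan 5 09:30 end Noor → 2
Jan 5 11:30 end Ingrid → 1
Jan 5 19:45 end Felix → 0
Peak is 3, at Jan 5 02:45 (Noor, Omar, Tariq).

3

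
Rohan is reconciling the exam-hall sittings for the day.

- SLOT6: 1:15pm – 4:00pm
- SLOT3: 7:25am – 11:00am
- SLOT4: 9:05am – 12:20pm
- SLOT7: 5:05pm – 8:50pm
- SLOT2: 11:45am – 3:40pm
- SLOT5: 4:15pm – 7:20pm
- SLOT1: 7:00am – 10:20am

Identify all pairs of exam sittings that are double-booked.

SLOT1 & SLOT3, SLOT1 & SLOT4, SLOT2 & SLOT4, SLOT2 & SLOT6, SLOT3 & SLOT4, SLOT5 & SLOT7

Two intervals overlap when each starts before the other ends.
Sorted by start: SLOT1, SLOT3, SLOT4, SLOT2, SLOT6, SLOT5, SLOT7.
SLOT3 starts before SLOT1 ends → SLOT1 and SLOT3 overlap.
SLOT4 starts before SLOT1 ends → SLOT1 and SLOT4 overlap.
SLOT2 starts after SLOT1 ends; SLOT1 is clear from here.
SLOT4 starts before SLOT3 ends → SLOT3 and SLOT4 overlap.
SLOT2 starts after SLOT3 ends; SLOT3 is clear from here.
SLOT2 starts before SLOT4 ends → SLOT4 and SLOT2 overlap.
SLOT6 starts after SLOT4 ends; SLOT4 is clear from here.
SLOT6 starts before SLOT2 ends → SLOT2 and SLOT6 overlap.
SLOT5 starts after SLOT2 ends; SLOT2 is clear from here.
SLOT5 starts after SLOT6 ends; SLOT6 is clear from here.
SLOT7 starts before SLOT5 ends → SLOT5 and SLOT7 overlap.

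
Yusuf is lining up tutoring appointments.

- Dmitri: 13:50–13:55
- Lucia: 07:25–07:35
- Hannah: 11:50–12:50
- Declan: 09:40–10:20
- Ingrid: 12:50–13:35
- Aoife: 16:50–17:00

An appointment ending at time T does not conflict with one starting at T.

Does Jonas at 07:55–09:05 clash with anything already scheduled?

Lucia: ends 07:35 at or before Jonas starts 07:55 → clear.
Declan: starts 09:40 at or after Jonas ends 09:05 → clear.
Hannah: starts 11:50 at or after Jonas ends 09:05 → clear.
Ingrid: starts 12:50 at or after Jonas ends 09:05 → clear.
Dmitri: starts 13:50 at or after Jonas ends 09:05 → clear.
Aoife: starts 16:50 at or after Jonas ends 09:05 → clear.

No — it doesn't clash with anything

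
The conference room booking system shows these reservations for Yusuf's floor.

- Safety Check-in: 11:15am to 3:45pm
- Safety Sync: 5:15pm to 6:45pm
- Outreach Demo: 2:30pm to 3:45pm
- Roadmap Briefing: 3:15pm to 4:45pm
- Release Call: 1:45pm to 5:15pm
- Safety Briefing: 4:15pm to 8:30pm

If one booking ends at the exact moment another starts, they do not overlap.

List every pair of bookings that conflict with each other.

Sorted by start: Safety Check-in, Release Call, Outreach Demo, Roadmap Briefing, Safety Briefing, Safety Sync.
Release Call starts before Safety Check-in ends → Safety Check-in and Release Call overlap.
Outreach Demo starts before Safety Check-in ends → Safety Check-in and Outreach Demo overlap.
Roadmap Briefing starts before Safety Check-in ends → Safety Check-in and Roadmap Briefing overlap.
Safety Briefing starts after Safety Check-in ends, so nothing later overlaps Safety Check-in either.
Outreach Demo starts before Release Call ends → Release Call and Outreach Demo overlap.
Roadmap Briefing starts before Release Call ends → Release Call and Roadmap Briefing overlap.
Safety Briefing starts before Release Call ends → Release Call and Safety Briefing overlap.
Safety Sync starts exactly when Release Call ends (back-to-back, no overlap).
Roadmap Briefing starts before Outreach Demo ends → Outreach Demo and Roadmap Briefing overlap.
Safety Briefing starts after Outreach Demo ends, so nothing later overlaps Outreach Demo either.
Safety Briefing starts before Roadmap Briefing ends → Roadmap Briefing and Safety Briefing overlap.
Safety Sync starts after Roadmap Briefing ends.
Safety Sync starts before Safety Briefing ends → Safety Briefing and Safety Sync overlap.

Outreach Demo & Release Call, Outreach Demo & Roadmap Briefing, Outreach Demo & Safety Check-in, Release Call & Roadmap Briefing, Release Call & Safety Briefing, Release Call & Safety Check-in, Roadmap Briefing & Safety Briefing, Roadmap Briefing & Safety Check-in, Safety Briefing & Safety Sync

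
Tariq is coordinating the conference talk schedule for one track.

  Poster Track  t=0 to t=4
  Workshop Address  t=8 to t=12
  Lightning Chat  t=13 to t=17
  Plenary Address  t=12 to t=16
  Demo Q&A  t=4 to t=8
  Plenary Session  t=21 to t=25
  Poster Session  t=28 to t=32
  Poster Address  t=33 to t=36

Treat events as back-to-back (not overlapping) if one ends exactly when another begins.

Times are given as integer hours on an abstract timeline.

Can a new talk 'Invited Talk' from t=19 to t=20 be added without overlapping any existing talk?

Poster Track: ends t=4 at or before Invited Talk starts t=19 → clear.
Demo Q&A: ends t=8 at or before Invited Talk starts t=19 → clear.
Workshop Address: ends t=12 at or before Invited Talk starts t=19 → clear.
Plenary Address: ends t=16 at or before Invited Talk starts t=19 → clear.
Lightning Chat: ends t=17 at or before Invited Talk starts t=19 → clear.
Plenary Session: starts t=21 at or after Invited Talk ends t=20 → clear.
Poster Session: starts t=28 at or after Invited Talk ends t=20 → clear.
Poster Address: starts t=33 at or after Invited Talk ends t=20 → clear.

Yes — the slot is free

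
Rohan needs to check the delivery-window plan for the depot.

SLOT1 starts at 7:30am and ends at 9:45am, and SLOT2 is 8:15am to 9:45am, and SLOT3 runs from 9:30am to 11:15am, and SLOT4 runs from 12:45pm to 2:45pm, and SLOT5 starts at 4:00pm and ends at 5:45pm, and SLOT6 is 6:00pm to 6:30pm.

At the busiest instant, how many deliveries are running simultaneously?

3

Sweep the timeline, counting +1 at each start and −1 at each end (ends before starts at a tie):
7:30am start SLOT1 → 1
8:15am start SLOT2 → 2
9:30am start SLOT3 → 3
9:45am end SLOT1 → 2
9:45am end SLOT2 → 1
11:15am end SLOT3 → 0
12:45pm start SLOT4 → 1
2:45pm end SLOT4 → 0
4:00pm start SLOT5 → 1
5:45pm end SLOT5 → 0
6:00pm start SLOT6 → 1
6:30pm end SLOT6 → 0
Peak is 3, at 9:30am (SLOT1, SLOT2, SLOT3).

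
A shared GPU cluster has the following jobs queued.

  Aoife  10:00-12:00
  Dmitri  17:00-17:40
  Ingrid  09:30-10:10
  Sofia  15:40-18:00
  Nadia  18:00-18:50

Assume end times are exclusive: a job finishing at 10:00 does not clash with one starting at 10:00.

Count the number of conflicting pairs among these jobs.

2

Sorted by start: Ingrid, Aoife, Sofia, Dmitri, Nadia.
Aoife starts before Ingrid ends → Ingrid and Aoife overlap.
Sofia starts after Ingrid ends, so nothing later overlaps Ingrid either.
Sofia starts after Aoife ends, so nothing later overlaps Aoife either.
Dmitri starts before Sofia ends → Sofia and Dmitri overlap.
Nadia starts exactly when Sofia ends (back-to-back, no overlap).
Nadia starts after Dmitri ends.
Overlapping pairs: Aoife & Ingrid, Dmitri & Sofia — 2 in total.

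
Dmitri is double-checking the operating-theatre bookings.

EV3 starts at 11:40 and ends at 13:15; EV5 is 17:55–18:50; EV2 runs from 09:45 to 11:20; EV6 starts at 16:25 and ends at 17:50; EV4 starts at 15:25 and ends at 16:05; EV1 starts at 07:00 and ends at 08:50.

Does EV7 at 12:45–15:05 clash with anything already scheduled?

EV1: ends 08:50 at or before EV7 starts 12:45 → clear.
EV2: ends 11:20 at or before EV7 starts 12:45 → clear.
EV3: starts 11:40 before EV7 ends 15:05, and ends 13:15 after EV7 starts 12:45 → overlap.
EV4: starts 15:25 at or after EV7 ends 15:05 → clear.
EV6: starts 16:25 at or after EV7 ends 15:05 → clear.
EV5: starts 17:55 at or after EV7 ends 15:05 → clear.
EV7 overlaps EV3.

Yes — it overlaps EV3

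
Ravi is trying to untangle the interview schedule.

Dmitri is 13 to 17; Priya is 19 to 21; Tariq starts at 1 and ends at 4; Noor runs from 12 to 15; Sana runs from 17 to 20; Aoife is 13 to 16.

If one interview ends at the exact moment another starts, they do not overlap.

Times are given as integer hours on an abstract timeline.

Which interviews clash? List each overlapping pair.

Sorted by start: Tariq, Noor, Aoife, Dmitri, Sana, Priya.
Noor starts after Tariq ends — done with Tariq.
Aoife starts before Noor ends → Noor and Aoife overlap.
Dmitri starts before Noor ends → Noor and Dmitri overlap.
Sana starts after Noor ends — done with Noor.
Dmitri starts before Aoife ends → Aoife and Dmitri overlap.
Sana starts after Aoife ends — done with Aoife.
Sana starts exactly when Dmitri ends (back-to-back, no overlap) — done with Dmitri.
Priya starts before Sana ends → Sana and Priya overlap.

Aoife & Dmitri, Aoife & Noor, Dmitri & Noor, Priya & Sana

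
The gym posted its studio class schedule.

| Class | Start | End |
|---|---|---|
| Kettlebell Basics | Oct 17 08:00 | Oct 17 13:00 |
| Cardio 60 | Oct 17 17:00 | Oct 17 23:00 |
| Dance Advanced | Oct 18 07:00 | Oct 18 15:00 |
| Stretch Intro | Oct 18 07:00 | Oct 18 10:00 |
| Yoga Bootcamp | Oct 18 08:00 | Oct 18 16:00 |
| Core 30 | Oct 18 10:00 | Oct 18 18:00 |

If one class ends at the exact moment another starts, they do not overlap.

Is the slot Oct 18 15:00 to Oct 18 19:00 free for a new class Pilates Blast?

No — it overlaps Core 30, Yoga Bootcamp

Kettlebell Basics: ends Oct 17 13:00 at or before Pilates Blast starts Oct 18 15:00 → clear.
Cardio 60: ends Oct 17 23:00 at or before Pilates Blast starts Oct 18 15:00 → clear.
Dance Advanced: ends Oct 18 15:00 at or before Pilates Blast starts Oct 18 15:00 → clear.
Stretch Intro: ends Oct 18 10:00 at or before Pilates Blast starts Oct 18 15:00 → clear.
Yoga Bootcamp: starts Oct 18 08:00 before Pilates Blast ends Oct 18 19:00, and ends Oct 18 16:00 after Pilates Blast starts Oct 18 15:00 → overlap.
Core 30: starts Oct 18 10:00 before Pilates Blast ends Oct 18 19:00, and ends Oct 18 18:00 after Pilates Blast starts Oct 18 15:00 → overlap.
Pilates Blast overlaps Yoga Bootcamp, Core 30.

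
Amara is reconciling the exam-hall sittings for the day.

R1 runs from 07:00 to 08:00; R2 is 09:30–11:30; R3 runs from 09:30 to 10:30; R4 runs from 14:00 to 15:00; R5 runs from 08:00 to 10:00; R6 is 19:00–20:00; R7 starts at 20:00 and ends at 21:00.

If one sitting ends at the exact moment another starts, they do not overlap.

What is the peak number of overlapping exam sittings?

3

Walk through starts and ends in time order (an end at T is processed before a start at T):
07:00 start R1 → 1
08:00 end R1 → 0
08:00 start R5 → 1
09:30 start R2 → 2
09:30 start R3 → 3
10:00 end R5 → 2
10:30 end R3 → 1
11:30 end R2 → 0
14:00 start R4 → 1
15:00 end R4 → 0
19:00 start R6 → 1
20:00 end R6 → 0
20:00 start R7 → 1
21:00 end R7 → 0
Peak is 3, at 09:30 (R2, R3, R5).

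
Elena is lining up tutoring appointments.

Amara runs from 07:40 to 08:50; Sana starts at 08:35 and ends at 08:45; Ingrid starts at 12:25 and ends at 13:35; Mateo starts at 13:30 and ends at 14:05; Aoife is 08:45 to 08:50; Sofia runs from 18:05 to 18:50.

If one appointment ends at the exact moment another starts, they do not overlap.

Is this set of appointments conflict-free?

No

Sorted by start: Amara, Sana, Aoife, Ingrid, Mateo, Sofia.
Sana starts before Amara ends → Amara and Sana overlap.
That's a conflict, so the schedule is not conflict-free.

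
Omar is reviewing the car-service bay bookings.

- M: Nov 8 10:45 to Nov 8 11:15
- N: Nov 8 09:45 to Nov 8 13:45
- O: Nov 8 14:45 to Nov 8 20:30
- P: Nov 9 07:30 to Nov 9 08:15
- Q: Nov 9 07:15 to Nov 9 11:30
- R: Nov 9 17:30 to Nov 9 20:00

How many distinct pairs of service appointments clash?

2

Sorted by start: N, M, O, Q, P, R.
M starts before N ends → N and M overlap.
O starts after N ends — done with N.
O starts after M ends — done with M.
Q starts after O ends — done with O.
P starts before Q ends → Q and P overlap.
R starts after Q ends.
R starts after P ends.
Overlapping pairs: M & N, P & Q — 2 in total.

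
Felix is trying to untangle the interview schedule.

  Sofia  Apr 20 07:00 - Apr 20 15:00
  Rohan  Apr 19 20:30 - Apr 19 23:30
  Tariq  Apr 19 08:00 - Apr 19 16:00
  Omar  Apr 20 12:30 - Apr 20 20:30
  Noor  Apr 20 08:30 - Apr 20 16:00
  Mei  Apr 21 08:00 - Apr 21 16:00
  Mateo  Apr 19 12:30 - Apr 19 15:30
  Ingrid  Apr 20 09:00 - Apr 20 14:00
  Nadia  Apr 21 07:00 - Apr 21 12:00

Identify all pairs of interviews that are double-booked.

Two intervals overlap when each starts before the other ends.
Sorted by start: Tariq, Mateo, Rohan, Sofia, Noor, Ingrid, Omar, Nadia, Mei.
Mateo starts before Tariq ends → Tariq and Mateo overlap.
Rohan starts after Tariq ends, so Tariq has no further overlaps.
Rohan starts after Mateo ends, so Mateo has no further overlaps.
Sofia starts after Rohan ends, so Rohan has no further overlaps.
Noor starts before Sofia ends → Sofia and Noor overlap.
Ingrid starts before Sofia ends → Sofia and Ingrid overlap.
Omar starts before Sofia ends → Sofia and Omar overlap.
Nadia starts after Sofia ends, so Sofia has no further overlaps.
Ingrid starts before Noor ends → Noor and Ingrid overlap.
Omar starts before Noor ends → Noor and Omar overlap.
Nadia starts after Noor ends, so Noor has no further overlaps.
Omar starts before Ingrid ends → Ingrid and Omar overlap.
Nadia starts after Ingrid ends, so Ingrid has no further overlaps.
Nadia starts after Omar ends, so Omar has no further overlaps.
Mei starts before Nadia ends → Nadia and Mei overlap.

Ingrid & Noor, Ingrid & Omar, Ingrid & Sofia, Mateo & Tariq, Mei & Nadia, Noor & Omar, Noor & Sofia, Omar & Sofia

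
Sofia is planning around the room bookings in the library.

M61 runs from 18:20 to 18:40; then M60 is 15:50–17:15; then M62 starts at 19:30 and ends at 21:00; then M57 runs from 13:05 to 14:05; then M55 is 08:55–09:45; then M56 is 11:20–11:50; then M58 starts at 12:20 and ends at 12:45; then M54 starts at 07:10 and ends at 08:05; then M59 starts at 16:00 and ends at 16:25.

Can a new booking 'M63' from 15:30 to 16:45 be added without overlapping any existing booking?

M54: ends 08:05 at or before M63 starts 15:30 → clear.
M55: ends 09:45 at or before M63 starts 15:30 → clear.
M56: ends 11:50 at or before M63 starts 15:30 → clear.
M58: ends 12:45 at or before M63 starts 15:30 → clear.
M57: ends 14:05 at or before M63 starts 15:30 → clear.
M60: starts 15:50 before M63 ends 16:45, and ends 17:15 after M63 starts 15:30 → overlap.
M59: starts 16:00 before M63 ends 16:45, and ends 16:25 after M63 starts 15:30 → overlap.
M61: starts 18:20 at or after M63 ends 16:45 → clear.
M62: starts 19:30 at or after M63 ends 16:45 → clear.
M63 overlaps M59, M60.

No — it overlaps M59, M60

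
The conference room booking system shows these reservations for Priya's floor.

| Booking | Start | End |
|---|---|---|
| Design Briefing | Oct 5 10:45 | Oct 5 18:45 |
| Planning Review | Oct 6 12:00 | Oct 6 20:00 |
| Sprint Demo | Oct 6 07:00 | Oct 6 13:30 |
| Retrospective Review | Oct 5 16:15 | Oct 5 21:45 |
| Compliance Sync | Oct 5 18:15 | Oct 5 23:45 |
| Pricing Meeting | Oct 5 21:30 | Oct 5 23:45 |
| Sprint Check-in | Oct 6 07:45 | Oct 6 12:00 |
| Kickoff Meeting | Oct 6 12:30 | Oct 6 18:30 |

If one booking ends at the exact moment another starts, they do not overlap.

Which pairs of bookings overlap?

Sorted by start: Design Briefing, Retrospective Review, Compliance Sync, Pricing Meeting, Sprint Demo, Sprint Check-in, Planning Review, Kickoff Meeting.
Retrospective Review starts before Design Briefing ends → Design Briefing and Retrospective Review overlap.
Compliance Sync starts before Design Briefing ends → Design Briefing and Compliance Sync overlap.
Pricing Meeting starts after Design Briefing ends; Design Briefing is clear from here.
Compliance Sync starts before Retrospective Review ends → Retrospective Review and Compliance Sync overlap.
Pricing Meeting starts before Retrospective Review ends → Retrospective Review and Pricing Meeting overlap.
Sprint Demo starts after Retrospective Review ends; Retrospective Review is clear from here.
Pricing Meeting starts before Compliance Sync ends → Compliance Sync and Pricing Meeting overlap.
Sprint Demo starts after Compliance Sync ends; Compliance Sync is clear from here.
Sprint Demo starts after Pricing Meeting ends; Pricing Meeting is clear from here.
Sprint Check-in starts before Sprint Demo ends → Sprint Demo and Sprint Check-in overlap.
Planning Review starts before Sprint Demo ends → Sprint Demo and Planning Review overlap.
Kickoff Meeting starts before Sprint Demo ends → Sprint Demo and Kickoff Meeting overlap.
Planning Review starts exactly when Sprint Check-in ends (back-to-back, no overlap); Sprint Check-in is clear from here.
Kickoff Meeting starts before Planning Review ends → Planning Review and Kickoff Meeting overlap.

Compliance Sync & Design Briefing, Compliance Sync & Pricing Meeting, Compliance Sync & Retrospective Review, Design Briefing & Retrospective Review, Kickoff Meeting & Planning Review, Kickoff Meeting & Sprint Demo, Planning Review & Sprint Demo, Pricing Meeting & Retrospective Review, Sprint Check-in & Sprint Demo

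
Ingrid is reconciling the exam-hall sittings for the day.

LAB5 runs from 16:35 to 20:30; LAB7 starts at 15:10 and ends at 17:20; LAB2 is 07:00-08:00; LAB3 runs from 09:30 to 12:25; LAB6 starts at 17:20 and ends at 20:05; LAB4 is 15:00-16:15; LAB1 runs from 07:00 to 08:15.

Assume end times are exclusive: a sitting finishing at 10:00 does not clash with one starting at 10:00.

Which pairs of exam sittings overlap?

LAB1 & LAB2, LAB4 & LAB7, LAB5 & LAB6, LAB5 & LAB7

Sorted by start: LAB1, LAB2, LAB3, LAB4, LAB7, LAB5, LAB6.
LAB2 starts before LAB1 ends → LAB1 and LAB2 overlap.
LAB3 starts after LAB1 ends, so LAB1 has no further overlaps.
LAB3 starts after LAB2 ends, so LAB2 has no further overlaps.
LAB4 starts after LAB3 ends, so LAB3 has no further overlaps.
LAB7 starts before LAB4 ends → LAB4 and LAB7 overlap.
LAB5 starts after LAB4 ends, so LAB4 has no further overlaps.
LAB5 starts before LAB7 ends → LAB7 and LAB5 overlap.
LAB6 starts exactly when LAB7 ends (back-to-back, no overlap).
LAB6 starts before LAB5 ends → LAB5 and LAB6 overlap.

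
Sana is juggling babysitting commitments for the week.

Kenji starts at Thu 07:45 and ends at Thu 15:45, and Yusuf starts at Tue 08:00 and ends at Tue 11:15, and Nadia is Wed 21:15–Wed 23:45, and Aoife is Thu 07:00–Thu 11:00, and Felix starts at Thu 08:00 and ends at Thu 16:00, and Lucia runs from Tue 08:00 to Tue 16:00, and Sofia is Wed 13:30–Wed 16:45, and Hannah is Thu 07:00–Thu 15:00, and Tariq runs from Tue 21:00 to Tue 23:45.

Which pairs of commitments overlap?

Sorted by start: Yusuf, Lucia, Tariq, Sofia, Nadia, Hannah, Aoife, Kenji, Felix.
Lucia starts before Yusuf ends → Yusuf and Lucia overlap.
Tariq starts after Yusuf ends; Yusuf is clear from here.
Tariq starts after Lucia ends; Lucia is clear from here.
Sofia starts after Tariq ends; Tariq is clear from here.
Nadia starts after Sofia ends; Sofia is clear from here.
Hannah starts after Nadia ends; Nadia is clear from here.
Aoife starts before Hannah ends → Hannah and Aoife overlap.
Kenji starts before Hannah ends → Hannah and Kenji overlap.
Felix starts before Hannah ends → Hannah and Felix overlap.
Kenji starts before Aoife ends → Aoife and Kenji overlap.
Felix starts before Aoife ends → Aoife and Felix overlap.
Felix starts before Kenji ends → Kenji and Felix overlap.

Aoife & Felix, Aoife & Hannah, Aoife & Kenji, Felix & Hannah, Felix & Kenji, Hannah & Kenji, Lucia & Yusuf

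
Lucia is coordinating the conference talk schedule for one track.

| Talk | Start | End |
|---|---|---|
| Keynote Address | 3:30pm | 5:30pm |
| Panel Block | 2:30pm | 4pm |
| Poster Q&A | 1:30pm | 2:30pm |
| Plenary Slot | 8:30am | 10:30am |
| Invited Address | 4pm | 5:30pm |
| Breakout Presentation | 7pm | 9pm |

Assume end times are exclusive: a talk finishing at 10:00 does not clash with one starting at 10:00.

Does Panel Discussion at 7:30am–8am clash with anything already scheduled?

No — it doesn't clash with anything

Plenary Slot: starts 8:30am at or after Panel Discussion ends 8am → clear.
Poster Q&A: starts 1:30pm at or after Panel Discussion ends 8am → clear.
Panel Block: starts 2:30pm at or after Panel Discussion ends 8am → clear.
Keynote Address: starts 3:30pm at or after Panel Discussion ends 8am → clear.
Invited Address: starts 4pm at or after Panel Discussion ends 8am → clear.
Breakout Presentation: starts 7pm at or after Panel Discussion ends 8am → clear.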